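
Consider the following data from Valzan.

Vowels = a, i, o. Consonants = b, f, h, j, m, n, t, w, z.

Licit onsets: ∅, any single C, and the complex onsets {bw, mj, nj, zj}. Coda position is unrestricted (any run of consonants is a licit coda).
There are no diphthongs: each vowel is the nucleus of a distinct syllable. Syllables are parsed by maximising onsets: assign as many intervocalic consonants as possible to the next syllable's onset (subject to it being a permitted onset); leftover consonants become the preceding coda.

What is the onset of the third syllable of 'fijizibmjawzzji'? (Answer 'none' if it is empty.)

z

Nuclei (vowels): i, i, i, a, i → 5 syllables.
/i…i/ gap (V1→V2): just /j/ — single C goes to the following onset.
/i…i/ gap (V2→V3): /z/ is a single consonant, so it becomes the next onset.
/i…a/ gap (V3→V4): /bmj/ — longest licit onset from the right is /mj/, leaving /b/ as coda.
/a…i/ gap (V4→V5): /wzzj/ splits as /wz/ + /zj/ (/zj/ is the longest suffix that is a licit onset).
So the parse is fi.ji.zib.mjawz.zji.
Syllable 3 is /zib/: onset /z/, nucleus /i/, coda /b/.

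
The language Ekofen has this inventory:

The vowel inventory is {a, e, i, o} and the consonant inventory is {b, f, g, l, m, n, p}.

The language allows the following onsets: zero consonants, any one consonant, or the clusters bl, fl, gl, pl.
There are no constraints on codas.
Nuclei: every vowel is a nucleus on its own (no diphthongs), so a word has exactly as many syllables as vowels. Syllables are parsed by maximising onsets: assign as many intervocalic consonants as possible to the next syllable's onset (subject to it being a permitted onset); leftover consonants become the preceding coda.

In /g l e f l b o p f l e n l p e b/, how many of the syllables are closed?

Vowels present: e, o, e, e; each is a nucleus, giving 4 syllables.
/e…o/ gap (V1→V2): cluster /flb/ — the longest permitted-onset suffix is /b/; onset = /b/, preceding coda = /fl/.
/o…e/ gap (V2→V3): cluster /pfl/ — the longest permitted-onset suffix is /fl/; onset = /fl/, preceding coda = /p/.
/e…e/ gap (V3→V4): /nlp/; trying suffixes from longest down, /p/ is the first permitted one, so coda /nl/ | onset /p/.
Putting it together: glefl.bop.flenl.peb.
Classifying each syllable: /glefl/ (closed), /bop/ (closed), /flenl/ (closed), /peb/ (closed).
Closed syllables: 4.

4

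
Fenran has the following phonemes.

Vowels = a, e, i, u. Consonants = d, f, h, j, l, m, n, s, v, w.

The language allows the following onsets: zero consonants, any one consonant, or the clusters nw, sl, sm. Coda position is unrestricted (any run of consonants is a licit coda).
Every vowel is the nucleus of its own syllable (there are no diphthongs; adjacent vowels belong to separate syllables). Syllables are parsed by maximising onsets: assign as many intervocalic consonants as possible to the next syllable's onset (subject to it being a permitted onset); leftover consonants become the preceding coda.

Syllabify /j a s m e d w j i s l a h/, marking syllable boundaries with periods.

Nuclei (vowels): a, e, i, a → 4 syllables.
/a…e/ gap (V1→V2): /sm/ is a licit onset in full, so it all attaches to the next syllable.
/e…i/ gap (V2→V3): cluster /dwj/ — the longest permitted-onset suffix is /j/; onset = /j/, preceding coda = /dw/.
/i…a/ gap (V3→V4): cluster /sl/ — /sl/ is itself a permitted onset, so the whole cluster goes right; preceding coda = ∅.

ja.smedw.ji.slah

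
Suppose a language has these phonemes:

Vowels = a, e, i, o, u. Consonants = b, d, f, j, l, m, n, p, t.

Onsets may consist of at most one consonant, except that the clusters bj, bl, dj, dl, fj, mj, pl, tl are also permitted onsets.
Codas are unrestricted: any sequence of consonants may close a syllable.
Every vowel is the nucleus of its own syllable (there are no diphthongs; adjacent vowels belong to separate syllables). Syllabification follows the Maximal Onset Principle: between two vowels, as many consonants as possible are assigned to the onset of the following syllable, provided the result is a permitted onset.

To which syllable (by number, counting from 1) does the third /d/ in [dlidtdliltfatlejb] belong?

Vowels present: i, i, a, e; each is a nucleus, giving 4 syllables.
Between /i/ (V1) and /i/ (V2): /dtdl/ — longest licit onset from the right is /dl/, leaving /dt/ as coda.
Between /i/ (V2) and /a/ (V3): /ltf/ — longest licit onset from the right is /f/, leaving /lt/ as coda.
Between /a/ (V3) and /e/ (V4): /tl/ is a licit onset in full, so it all attaches to the next syllable.
Putting it together: dlidt.dlilt.fa.tlejb.
The third /d/ is in the onset of syllable 2 (/dlilt/).

2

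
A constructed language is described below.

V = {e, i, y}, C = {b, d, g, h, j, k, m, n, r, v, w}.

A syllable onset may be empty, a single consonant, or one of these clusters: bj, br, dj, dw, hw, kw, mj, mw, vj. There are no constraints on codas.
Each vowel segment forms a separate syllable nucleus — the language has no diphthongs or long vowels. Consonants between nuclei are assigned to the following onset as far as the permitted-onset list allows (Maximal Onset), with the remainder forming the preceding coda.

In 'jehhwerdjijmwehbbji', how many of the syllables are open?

1

The vowels are e, e, i, e, i — 5 nuclei, so 5 syllables.
Between /e/ (V1) and /e/ (V2): cluster /hhw/ — the longest permitted-onset suffix is /hw/; onset = /hw/, preceding coda = /h/.
Between /e/ (V2) and /i/ (V3): /rdj/; trying suffixes from longest down, /dj/ is the first permitted one, so coda /r/ | onset /dj/.
Between /i/ (V3) and /e/ (V4): /jmw/; trying suffixes from longest down, /mw/ is the first permitted one, so coda /j/ | onset /mw/.
Between /e/ (V4) and /i/ (V5): /hbbj/; trying suffixes from longest down, /bj/ is the first permitted one, so coda /hb/ | onset /bj/.
Putting it together: jeh.hwer.djij.mwehb.bji.
Classifying each syllable: /jeh/ (closed), /hwer/ (closed), /djij/ (closed), /mwehb/ (closed), /bji/ (open).
Open syllables: 1.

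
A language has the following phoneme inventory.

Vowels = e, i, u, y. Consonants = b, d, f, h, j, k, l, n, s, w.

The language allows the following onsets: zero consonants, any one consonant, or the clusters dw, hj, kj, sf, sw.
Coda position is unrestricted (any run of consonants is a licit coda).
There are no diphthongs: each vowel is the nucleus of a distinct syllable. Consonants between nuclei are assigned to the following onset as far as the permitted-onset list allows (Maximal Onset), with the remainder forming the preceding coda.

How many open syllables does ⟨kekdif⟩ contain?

0

Vowels present: e, i; each is a nucleus, giving 2 syllables.
σ1/σ2 boundary: cluster /kd/ — the longest permitted-onset suffix is /d/; onset = /d/, preceding coda = /k/.
Result: kek.dif.
Classifying each syllable: /kek/ (closed), /dif/ (closed).
Open syllables: 0.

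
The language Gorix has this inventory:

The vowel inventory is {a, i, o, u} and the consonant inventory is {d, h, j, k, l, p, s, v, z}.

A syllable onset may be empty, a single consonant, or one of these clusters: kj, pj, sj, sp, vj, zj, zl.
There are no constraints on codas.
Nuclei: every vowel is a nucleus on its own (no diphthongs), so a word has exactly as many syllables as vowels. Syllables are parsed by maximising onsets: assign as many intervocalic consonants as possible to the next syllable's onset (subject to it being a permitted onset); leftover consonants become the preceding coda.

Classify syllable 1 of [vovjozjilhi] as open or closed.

open

Nuclei (vowels): o, o, i, i → 4 syllables.
V1 /o/ – V2 /o/: /vj/ is a licit onset in full, so it all attaches to the next syllable.
V2 /o/ – V3 /i/: cluster /zj/ — /zj/ is itself a permitted onset, so the whole cluster goes right; preceding coda = ∅.
V3 /i/ – V4 /i/: /lh/; trying suffixes from longest down, /h/ is the first permitted one, so coda /l/ | onset /h/.
Putting it together: vo.vjo.zjil.hi.
Syllable 1 is /vo/; it ends in its nucleus with no coda, so it is open.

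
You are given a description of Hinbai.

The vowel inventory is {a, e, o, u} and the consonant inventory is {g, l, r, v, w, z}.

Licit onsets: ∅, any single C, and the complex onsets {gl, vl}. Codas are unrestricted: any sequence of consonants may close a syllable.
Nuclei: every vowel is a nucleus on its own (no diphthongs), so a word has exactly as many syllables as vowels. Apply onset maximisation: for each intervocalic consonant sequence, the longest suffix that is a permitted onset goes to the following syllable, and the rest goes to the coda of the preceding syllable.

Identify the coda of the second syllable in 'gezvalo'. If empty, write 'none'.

none

Vowels present: e, a, o; each is a nucleus, giving 3 syllables.
σ1/σ2 boundary: /zv/ splits as /z/ + /v/ (/v/ is the longest suffix that is a licit onset).
σ2/σ3 boundary: /l/ → onset of the next syllable (single consonants are always licit onsets).
Result: gez.va.lo.
Syllable 2 is /va/: onset /v/, nucleus /a/, coda ∅.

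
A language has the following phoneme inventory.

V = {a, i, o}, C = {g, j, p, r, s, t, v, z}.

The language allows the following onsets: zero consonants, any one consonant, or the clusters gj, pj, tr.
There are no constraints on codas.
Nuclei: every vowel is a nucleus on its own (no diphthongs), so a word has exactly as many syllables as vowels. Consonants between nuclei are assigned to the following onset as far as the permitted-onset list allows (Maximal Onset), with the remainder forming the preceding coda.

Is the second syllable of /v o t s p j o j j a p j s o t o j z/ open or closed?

The vowels are o, o, a, o, o — 5 nuclei, so 5 syllables.
/o…o/ gap (V1→V2): /tspj/ — longest licit onset from the right is /pj/, leaving /ts/ as coda.
/o…a/ gap (V2→V3): cluster /jj/ — the longest permitted-onset suffix is /j/; onset = /j/, preceding coda = /j/.
/a…o/ gap (V3→V4): /pjs/ — longest licit onset from the right is /s/, leaving /pj/ as coda.
/o…o/ gap (V4→V5): just /t/ — single C goes to the following onset.
Result: vots.pjoj.japj.so.tojz.
Syllable 2 is /pjoj/ with coda /j/, so it is closed.

closed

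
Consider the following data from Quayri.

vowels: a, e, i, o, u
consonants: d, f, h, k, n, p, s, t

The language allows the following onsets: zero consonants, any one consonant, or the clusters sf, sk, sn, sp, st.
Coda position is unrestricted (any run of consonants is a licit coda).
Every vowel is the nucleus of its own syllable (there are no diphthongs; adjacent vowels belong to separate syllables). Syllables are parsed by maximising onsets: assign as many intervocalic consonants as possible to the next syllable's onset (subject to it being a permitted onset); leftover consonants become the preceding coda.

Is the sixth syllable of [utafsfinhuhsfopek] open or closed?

Nuclei (vowels): u, a, i, u, o, e → 6 syllables.
V1 /u/ – V2 /a/: /t/ → onset of the next syllable (single consonants are always licit onsets).
V2 /a/ – V3 /i/: cluster /fsf/ — the longest permitted-onset suffix is /sf/; onset = /sf/, preceding coda = /f/.
V3 /i/ – V4 /u/: /nh/ splits as /n/ + /h/ (/h/ is the longest suffix that is a licit onset).
V4 /u/ – V5 /o/: /hsf/ splits as /h/ + /sf/ (/sf/ is the longest suffix that is a licit onset).
V5 /o/ – V6 /e/: just /p/ — single C goes to the following onset.
Result: u.taf.sfin.huh.sfo.pek.
Syllable 6 is /pek/ with coda /k/, so it is closed.

closed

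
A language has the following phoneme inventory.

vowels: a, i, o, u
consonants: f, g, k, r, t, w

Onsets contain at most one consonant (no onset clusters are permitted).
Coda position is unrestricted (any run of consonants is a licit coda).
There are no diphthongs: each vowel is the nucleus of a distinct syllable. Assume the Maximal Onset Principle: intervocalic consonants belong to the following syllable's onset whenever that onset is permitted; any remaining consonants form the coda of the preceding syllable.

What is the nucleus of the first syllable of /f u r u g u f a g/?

The vowels are u, u, u, a — 4 nuclei, so 4 syllables.
The first nucleus (vowel 1 from the left) is /u/.

u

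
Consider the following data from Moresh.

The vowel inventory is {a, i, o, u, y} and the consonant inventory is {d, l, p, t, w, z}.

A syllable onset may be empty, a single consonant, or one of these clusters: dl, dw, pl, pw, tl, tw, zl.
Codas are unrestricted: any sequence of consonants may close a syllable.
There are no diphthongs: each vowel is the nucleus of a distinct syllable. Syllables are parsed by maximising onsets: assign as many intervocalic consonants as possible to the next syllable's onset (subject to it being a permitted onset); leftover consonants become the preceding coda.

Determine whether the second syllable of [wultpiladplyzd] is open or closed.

Nuclei (vowels): u, i, a, y → 4 syllables.
Between /u/ (V1) and /i/ (V2): /ltp/ splits as /lt/ + /p/ (/p/ is the longest suffix that is a licit onset).
Between /i/ (V2) and /a/ (V3): just /l/ — single C goes to the following onset.
Between /a/ (V3) and /y/ (V4): /dpl/; trying suffixes from longest down, /pl/ is the first permitted one, so coda /d/ | onset /pl/.
Putting it together: wult.pi.lad.plyzd.
Syllable 2 is /pi/; it ends in its nucleus with no coda, so it is open.

open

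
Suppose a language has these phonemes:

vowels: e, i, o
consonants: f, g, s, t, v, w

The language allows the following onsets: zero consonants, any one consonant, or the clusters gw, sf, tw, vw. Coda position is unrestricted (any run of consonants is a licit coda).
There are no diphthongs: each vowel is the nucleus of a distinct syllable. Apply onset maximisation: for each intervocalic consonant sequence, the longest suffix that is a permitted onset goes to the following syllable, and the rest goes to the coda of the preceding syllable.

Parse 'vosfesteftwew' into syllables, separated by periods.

Vowels present: o, e, e, e; each is a nucleus, giving 4 syllables.
σ1/σ2 boundary: /sf/ — entire cluster is a permitted onset → onset /sf/, coda ∅.
σ2/σ3 boundary: cluster /st/ — the longest permitted-onset suffix is /t/; onset = /t/, preceding coda = /s/.
σ3/σ4 boundary: cluster /ftw/ — the longest permitted-onset suffix is /tw/; onset = /tw/, preceding coda = /f/.

vo.sfes.tef.twew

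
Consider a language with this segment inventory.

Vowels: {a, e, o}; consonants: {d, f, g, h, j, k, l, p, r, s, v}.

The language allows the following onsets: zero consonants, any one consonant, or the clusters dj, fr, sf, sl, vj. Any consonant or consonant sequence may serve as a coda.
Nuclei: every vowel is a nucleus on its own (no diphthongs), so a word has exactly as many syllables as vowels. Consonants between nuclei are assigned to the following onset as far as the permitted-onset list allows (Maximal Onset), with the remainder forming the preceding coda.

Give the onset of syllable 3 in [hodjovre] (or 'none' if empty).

r

The vowels are o, o, e — 3 nuclei, so 3 syllables.
σ1/σ2 boundary: cluster /dj/ — /dj/ is itself a permitted onset, so the whole cluster goes right; preceding coda = ∅.
σ2/σ3 boundary: /vr/; trying suffixes from longest down, /r/ is the first permitted one, so coda /v/ | onset /r/.
Result: ho.djov.re.
Syllable 3 is /re/: onset /r/, nucleus /e/, coda ∅.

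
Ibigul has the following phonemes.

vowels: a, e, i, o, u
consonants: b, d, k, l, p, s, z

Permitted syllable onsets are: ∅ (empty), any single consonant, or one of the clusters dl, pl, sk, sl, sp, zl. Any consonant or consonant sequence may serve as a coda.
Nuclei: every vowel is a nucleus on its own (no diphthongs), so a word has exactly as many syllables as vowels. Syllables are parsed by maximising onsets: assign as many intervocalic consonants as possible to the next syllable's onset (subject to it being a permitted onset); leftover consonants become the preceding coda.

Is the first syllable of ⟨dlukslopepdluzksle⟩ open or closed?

closed

Nuclei (vowels): u, o, e, u, e → 5 syllables.
/u…o/ gap (V1→V2): /ksl/ — longest licit onset from the right is /sl/, leaving /k/ as coda.
/o…e/ gap (V2→V3): /p/ is a single consonant, so it becomes the next onset.
/e…u/ gap (V3→V4): cluster /pdl/ — the longest permitted-onset suffix is /dl/; onset = /dl/, preceding coda = /p/.
/u…e/ gap (V4→V5): /zksl/ splits as /zk/ + /sl/ (/sl/ is the longest suffix that is a licit onset).
So the parse is dluk.slo.pep.dluzk.sle.
Syllable 1 is /dluk/ with coda /k/, so it is closed.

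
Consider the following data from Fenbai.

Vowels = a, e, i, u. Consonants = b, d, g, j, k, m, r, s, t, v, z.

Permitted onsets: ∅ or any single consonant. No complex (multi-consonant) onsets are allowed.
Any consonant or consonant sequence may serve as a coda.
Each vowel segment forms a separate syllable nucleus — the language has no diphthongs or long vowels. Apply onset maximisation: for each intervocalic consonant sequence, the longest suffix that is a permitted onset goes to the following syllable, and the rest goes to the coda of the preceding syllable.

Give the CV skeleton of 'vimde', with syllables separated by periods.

The vowels are i, e — 2 nuclei, so 2 syllables.
/i…e/ gap (V1→V2): /md/ splits as /m/ + /d/ (/d/ is the longest suffix that is a licit onset).
So the parse is vim.de.
Mapping each syllable to C/V: /vim/ → CVC, /de/ → CV.

CVC.CV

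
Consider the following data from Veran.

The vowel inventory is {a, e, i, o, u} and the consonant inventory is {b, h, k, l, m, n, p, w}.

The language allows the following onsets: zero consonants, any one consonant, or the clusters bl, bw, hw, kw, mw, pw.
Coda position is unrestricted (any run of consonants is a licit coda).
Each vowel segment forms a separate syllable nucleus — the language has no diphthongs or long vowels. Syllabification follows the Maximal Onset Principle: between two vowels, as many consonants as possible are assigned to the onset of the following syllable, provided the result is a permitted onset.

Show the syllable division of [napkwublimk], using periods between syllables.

Nuclei (vowels): a, u, i → 3 syllables.
σ1/σ2 boundary: /pkw/; trying suffixes from longest down, /kw/ is the first permitted one, so coda /p/ | onset /kw/.
σ2/σ3 boundary: cluster /bl/ — /bl/ is itself a permitted onset, so the whole cluster goes right; preceding coda = ∅.

nap.kwu.blimk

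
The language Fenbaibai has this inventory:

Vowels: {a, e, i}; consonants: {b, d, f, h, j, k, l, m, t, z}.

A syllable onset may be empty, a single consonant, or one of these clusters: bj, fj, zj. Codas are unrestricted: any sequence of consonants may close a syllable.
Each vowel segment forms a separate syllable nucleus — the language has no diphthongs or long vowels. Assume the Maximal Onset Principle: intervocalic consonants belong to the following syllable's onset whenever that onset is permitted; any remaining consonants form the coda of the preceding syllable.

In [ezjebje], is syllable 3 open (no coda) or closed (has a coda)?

Vowels present: e, e, e; each is a nucleus, giving 3 syllables.
V1 /e/ – V2 /e/: /zj/ is a licit onset in full, so it all attaches to the next syllable.
V2 /e/ – V3 /e/: /bj/ — entire cluster is a permitted onset → onset /bj/, coda ∅.
So the parse is e.zje.bje.
Syllable 3 is /bje/; it ends in its nucleus with no coda, so it is open.

open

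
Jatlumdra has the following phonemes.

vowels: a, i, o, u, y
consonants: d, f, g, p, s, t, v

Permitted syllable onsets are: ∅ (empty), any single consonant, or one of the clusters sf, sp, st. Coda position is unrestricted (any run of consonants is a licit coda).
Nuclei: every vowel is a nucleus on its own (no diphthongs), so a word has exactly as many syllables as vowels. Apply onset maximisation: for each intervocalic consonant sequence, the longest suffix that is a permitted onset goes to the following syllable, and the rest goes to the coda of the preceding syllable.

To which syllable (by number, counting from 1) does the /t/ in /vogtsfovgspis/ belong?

1

Vowels present: o, o, i; each is a nucleus, giving 3 syllables.
/o…o/ gap (V1→V2): /gtsf/ splits as /gt/ + /sf/ (/sf/ is the longest suffix that is a licit onset).
/o…i/ gap (V2→V3): /vgsp/ splits as /vg/ + /sp/ (/sp/ is the longest suffix that is a licit onset).
Result: vogt.sfovg.spis.
The /t/ is in the coda of syllable 1 (/vogt/).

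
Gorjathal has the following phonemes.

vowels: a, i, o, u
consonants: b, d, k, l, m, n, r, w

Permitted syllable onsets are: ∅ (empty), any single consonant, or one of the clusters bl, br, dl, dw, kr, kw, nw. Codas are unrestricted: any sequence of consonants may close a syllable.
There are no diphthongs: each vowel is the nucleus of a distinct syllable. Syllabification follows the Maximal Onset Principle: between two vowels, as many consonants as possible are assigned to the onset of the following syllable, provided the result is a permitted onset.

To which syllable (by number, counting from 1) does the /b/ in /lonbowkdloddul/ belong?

2

Nuclei (vowels): o, o, o, u → 4 syllables.
V1 /o/ – V2 /o/: /nb/; trying suffixes from longest down, /b/ is the first permitted one, so coda /n/ | onset /b/.
V2 /o/ – V3 /o/: /wkdl/ splits as /wk/ + /dl/ (/dl/ is the longest suffix that is a licit onset).
V3 /o/ – V4 /u/: /dd/; trying suffixes from longest down, /d/ is the first permitted one, so coda /d/ | onset /d/.
Result: lon.bowk.dlod.dul.
The /b/ is in the onset of syllable 2 (/bowk/).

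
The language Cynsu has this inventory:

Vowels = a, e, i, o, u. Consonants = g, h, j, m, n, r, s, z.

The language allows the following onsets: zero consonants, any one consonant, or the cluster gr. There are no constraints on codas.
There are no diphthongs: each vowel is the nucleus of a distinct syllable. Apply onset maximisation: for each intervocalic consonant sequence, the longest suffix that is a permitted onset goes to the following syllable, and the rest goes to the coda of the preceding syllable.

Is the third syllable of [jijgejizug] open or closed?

Nuclei (vowels): i, e, i, u → 4 syllables.
/i…e/ gap (V1→V2): /jg/; trying suffixes from longest down, /g/ is the first permitted one, so coda /j/ | onset /g/.
/e…i/ gap (V2→V3): /j/ is a single consonant, so it becomes the next onset.
/i…u/ gap (V3→V4): just /z/ — single C goes to the following onset.
Syllabification: jij.ge.ji.zug.
Syllable 3 is /ji/; it ends in its nucleus with no coda, so it is open.

open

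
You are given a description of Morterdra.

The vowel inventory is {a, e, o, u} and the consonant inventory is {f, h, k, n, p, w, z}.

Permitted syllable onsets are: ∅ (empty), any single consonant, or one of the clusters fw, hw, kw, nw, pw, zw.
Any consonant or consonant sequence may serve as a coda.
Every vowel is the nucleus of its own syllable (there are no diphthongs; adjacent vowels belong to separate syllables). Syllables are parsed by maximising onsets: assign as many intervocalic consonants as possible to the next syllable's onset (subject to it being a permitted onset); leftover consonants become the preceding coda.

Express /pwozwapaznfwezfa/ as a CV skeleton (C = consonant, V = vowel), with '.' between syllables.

Nuclei (vowels): o, a, a, e, a → 5 syllables.
σ1/σ2 boundary: cluster /zw/ — /zw/ is itself a permitted onset, so the whole cluster goes right; preceding coda = ∅.
σ2/σ3 boundary: /p/ → onset of the next syllable (single consonants are always licit onsets).
σ3/σ4 boundary: /znfw/; trying suffixes from longest down, /fw/ is the first permitted one, so coda /zn/ | onset /fw/.
σ4/σ5 boundary: cluster /zf/ — the longest permitted-onset suffix is /f/; onset = /f/, preceding coda = /z/.
Putting it together: pwo.zwa.pazn.fwez.fa.
Mapping each syllable to C/V: /pwo/ → CCV, /zwa/ → CCV, /pazn/ → CVCC, /fwez/ → CCVC, /fa/ → CV.

CCV.CCV.CVCC.CCVC.CV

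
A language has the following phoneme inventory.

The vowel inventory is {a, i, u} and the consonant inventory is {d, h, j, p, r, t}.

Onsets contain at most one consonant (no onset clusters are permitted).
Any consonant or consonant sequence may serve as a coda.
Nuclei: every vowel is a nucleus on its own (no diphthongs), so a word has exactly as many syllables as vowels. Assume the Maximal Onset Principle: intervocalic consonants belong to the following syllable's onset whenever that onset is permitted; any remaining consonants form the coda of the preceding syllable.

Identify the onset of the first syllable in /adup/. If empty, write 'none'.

none

Vowels present: a, u; each is a nucleus, giving 2 syllables.
σ1/σ2 boundary: just /d/ — single C goes to the following onset.
Result: a.dup.
Syllable 1 is /a/: onset ∅, nucleus /a/, coda ∅.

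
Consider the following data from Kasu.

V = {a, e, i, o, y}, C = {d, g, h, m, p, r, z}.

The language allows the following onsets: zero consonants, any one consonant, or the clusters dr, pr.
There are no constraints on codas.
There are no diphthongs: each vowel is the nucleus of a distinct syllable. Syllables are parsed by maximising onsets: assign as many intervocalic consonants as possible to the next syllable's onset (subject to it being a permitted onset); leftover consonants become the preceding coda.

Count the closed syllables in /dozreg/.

The vowels are o, e — 2 nuclei, so 2 syllables.
Between /o/ (V1) and /e/ (V2): cluster /zr/ — the longest permitted-onset suffix is /r/; onset = /r/, preceding coda = /z/.
Putting it together: doz.reg.
Classifying each syllable: /doz/ (closed), /reg/ (closed).
Closed syllables: 2.

2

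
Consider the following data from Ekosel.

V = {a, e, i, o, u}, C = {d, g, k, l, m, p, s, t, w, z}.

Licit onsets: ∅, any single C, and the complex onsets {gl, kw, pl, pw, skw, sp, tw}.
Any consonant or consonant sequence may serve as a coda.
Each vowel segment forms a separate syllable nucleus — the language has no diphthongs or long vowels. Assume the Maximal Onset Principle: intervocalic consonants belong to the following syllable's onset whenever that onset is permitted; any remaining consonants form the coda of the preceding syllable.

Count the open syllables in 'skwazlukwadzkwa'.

Nuclei (vowels): a, u, a, a → 4 syllables.
/a…u/ gap (V1→V2): /zl/ splits as /z/ + /l/ (/l/ is the longest suffix that is a licit onset).
/u…a/ gap (V2→V3): /kw/ — entire cluster is a permitted onset → onset /kw/, coda ∅.
/a…a/ gap (V3→V4): /dzkw/; trying suffixes from longest down, /kw/ is the first permitted one, so coda /dz/ | onset /kw/.
So the parse is skwaz.lu.kwadz.kwa.
Classifying each syllable: /skwaz/ (closed), /lu/ (open), /kwadz/ (closed), /kwa/ (open).
Open syllables: 2.

2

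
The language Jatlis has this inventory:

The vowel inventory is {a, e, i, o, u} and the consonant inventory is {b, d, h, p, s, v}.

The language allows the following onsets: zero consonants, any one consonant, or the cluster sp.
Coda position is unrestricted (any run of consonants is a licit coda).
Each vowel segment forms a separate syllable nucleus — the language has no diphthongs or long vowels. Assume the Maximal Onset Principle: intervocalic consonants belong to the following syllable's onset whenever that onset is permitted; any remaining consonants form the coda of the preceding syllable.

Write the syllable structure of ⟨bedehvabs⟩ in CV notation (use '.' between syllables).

Nuclei (vowels): e, e, a → 3 syllables.
σ1/σ2 boundary: /d/ → onset of the next syllable (single consonants are always licit onsets).
σ2/σ3 boundary: /hv/; trying suffixes from longest down, /v/ is the first permitted one, so coda /h/ | onset /v/.
Result: be.deh.vabs.
Mapping each syllable to C/V: /be/ → CV, /deh/ → CVC, /vabs/ → CVCC.

CV.CVC.CVCC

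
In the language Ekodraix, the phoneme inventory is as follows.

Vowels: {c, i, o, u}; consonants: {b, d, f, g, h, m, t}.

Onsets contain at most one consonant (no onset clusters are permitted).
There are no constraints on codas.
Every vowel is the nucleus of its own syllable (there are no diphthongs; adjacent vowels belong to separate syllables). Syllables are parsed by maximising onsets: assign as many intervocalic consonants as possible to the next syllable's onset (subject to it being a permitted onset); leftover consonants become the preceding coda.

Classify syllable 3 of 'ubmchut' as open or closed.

The vowels are u, c, u — 3 nuclei, so 3 syllables.
V1 /u/ – V2 /c/: /bm/ — longest licit onset from the right is /m/, leaving /b/ as coda.
V2 /c/ – V3 /u/: just /h/ — single C goes to the following onset.
Syllabification: ub.mc.hut.
Syllable 3 is /hut/ with coda /t/, so it is closed.

closed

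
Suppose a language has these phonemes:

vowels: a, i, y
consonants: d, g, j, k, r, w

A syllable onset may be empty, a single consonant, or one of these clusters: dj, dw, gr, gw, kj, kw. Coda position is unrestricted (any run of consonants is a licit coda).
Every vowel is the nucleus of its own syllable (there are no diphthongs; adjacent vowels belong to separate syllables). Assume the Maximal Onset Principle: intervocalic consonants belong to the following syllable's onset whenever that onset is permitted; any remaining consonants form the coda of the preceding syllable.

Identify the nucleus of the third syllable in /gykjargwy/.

y

Nuclei (vowels): y, a, y → 3 syllables.
The third nucleus (vowel 3 from the left) is /y/.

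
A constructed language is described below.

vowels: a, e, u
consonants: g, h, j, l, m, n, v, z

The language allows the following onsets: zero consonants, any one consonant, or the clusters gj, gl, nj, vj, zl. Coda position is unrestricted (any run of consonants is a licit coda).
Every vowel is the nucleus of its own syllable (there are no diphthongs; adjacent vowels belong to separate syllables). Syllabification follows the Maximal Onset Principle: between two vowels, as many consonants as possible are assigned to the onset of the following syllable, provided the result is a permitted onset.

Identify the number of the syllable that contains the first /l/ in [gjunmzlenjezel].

Nuclei (vowels): u, e, e, e → 4 syllables.
σ1/σ2 boundary: /nmzl/ splits as /nm/ + /zl/ (/zl/ is the longest suffix that is a licit onset).
σ2/σ3 boundary: cluster /nj/ — /nj/ is itself a permitted onset, so the whole cluster goes right; preceding coda = ∅.
σ3/σ4 boundary: /z/ is a single consonant, so it becomes the next onset.
Syllabification: gjunm.zle.nje.zel.
The first /l/ is in the onset of syllable 2 (/zle/).

2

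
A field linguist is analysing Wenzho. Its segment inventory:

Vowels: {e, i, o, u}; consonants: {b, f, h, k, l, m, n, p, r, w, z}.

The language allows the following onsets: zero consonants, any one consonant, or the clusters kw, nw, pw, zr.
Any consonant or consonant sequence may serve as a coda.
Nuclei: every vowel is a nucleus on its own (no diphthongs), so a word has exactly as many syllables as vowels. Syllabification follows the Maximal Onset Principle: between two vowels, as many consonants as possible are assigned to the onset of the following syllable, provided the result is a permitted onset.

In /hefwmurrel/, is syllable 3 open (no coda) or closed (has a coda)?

Nuclei (vowels): e, u, e → 3 syllables.
σ1/σ2 boundary: /fwm/ — longest licit onset from the right is /m/, leaving /fw/ as coda.
σ2/σ3 boundary: /rr/ splits as /r/ + /r/ (/r/ is the longest suffix that is a licit onset).
Result: hefw.mur.rel.
Syllable 3 is /rel/ with coda /l/, so it is closed.

closed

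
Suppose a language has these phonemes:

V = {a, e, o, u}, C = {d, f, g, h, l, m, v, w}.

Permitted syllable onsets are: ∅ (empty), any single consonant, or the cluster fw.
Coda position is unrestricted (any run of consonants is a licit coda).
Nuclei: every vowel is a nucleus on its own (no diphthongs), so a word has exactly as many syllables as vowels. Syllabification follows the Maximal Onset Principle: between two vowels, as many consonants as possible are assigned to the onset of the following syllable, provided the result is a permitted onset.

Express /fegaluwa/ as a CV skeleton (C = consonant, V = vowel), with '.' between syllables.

CV.CV.CV.CV

Nuclei (vowels): e, a, u, a → 4 syllables.
Between /e/ (V1) and /a/ (V2): /g/ is a single consonant, so it becomes the next onset.
Between /a/ (V2) and /u/ (V3): /l/ is a single consonant, so it becomes the next onset.
Between /u/ (V3) and /a/ (V4): /w/ → onset of the next syllable (single consonants are always licit onsets).
Putting it together: fe.ga.lu.wa.
Mapping each syllable to C/V: /fe/ → CV, /ga/ → CV, /lu/ → CV, /wa/ → CV.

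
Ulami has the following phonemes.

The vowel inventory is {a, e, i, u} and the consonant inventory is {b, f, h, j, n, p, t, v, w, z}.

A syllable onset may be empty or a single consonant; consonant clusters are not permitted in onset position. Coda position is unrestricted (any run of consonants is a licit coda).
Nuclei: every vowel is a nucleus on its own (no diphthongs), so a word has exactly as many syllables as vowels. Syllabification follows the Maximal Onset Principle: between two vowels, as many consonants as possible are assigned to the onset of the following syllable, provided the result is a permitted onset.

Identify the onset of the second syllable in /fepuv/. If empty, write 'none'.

p

The vowels are e, u — 2 nuclei, so 2 syllables.
V1 /e/ – V2 /u/: /p/ is a single consonant, so it becomes the next onset.
Syllabification: fe.puv.
Syllable 2 is /puv/: onset /p/, nucleus /u/, coda /v/.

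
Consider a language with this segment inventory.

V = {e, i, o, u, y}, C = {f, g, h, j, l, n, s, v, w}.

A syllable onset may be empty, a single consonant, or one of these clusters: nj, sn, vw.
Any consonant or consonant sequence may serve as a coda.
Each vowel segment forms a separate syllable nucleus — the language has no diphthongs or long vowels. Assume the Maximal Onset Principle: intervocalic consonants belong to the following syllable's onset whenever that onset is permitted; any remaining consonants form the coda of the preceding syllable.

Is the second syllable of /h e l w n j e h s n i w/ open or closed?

The vowels are e, e, i — 3 nuclei, so 3 syllables.
σ1/σ2 boundary: cluster /lwnj/ — the longest permitted-onset suffix is /nj/; onset = /nj/, preceding coda = /lw/.
σ2/σ3 boundary: /hsn/ — longest licit onset from the right is /sn/, leaving /h/ as coda.
Putting it together: helw.njeh.sniw.
Syllable 2 is /njeh/ with coda /h/, so it is closed.

closed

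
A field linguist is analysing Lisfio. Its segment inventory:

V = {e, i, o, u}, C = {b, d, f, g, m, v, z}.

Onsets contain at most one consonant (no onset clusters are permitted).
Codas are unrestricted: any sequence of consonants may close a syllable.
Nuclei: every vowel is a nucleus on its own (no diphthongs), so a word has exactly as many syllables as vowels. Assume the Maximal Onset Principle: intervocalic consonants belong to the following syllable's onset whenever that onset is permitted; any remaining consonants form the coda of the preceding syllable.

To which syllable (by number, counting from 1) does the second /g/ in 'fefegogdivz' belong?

Nuclei (vowels): e, e, o, i → 4 syllables.
/e…e/ gap (V1→V2): just /f/ — single C goes to the following onset.
/e…o/ gap (V2→V3): /g/ is a single consonant, so it becomes the next onset.
/o…i/ gap (V3→V4): /gd/ — longest licit onset from the right is /d/, leaving /g/ as coda.
So the parse is fe.fe.gog.divz.
The second /g/ is in the coda of syllable 3 (/gog/).

3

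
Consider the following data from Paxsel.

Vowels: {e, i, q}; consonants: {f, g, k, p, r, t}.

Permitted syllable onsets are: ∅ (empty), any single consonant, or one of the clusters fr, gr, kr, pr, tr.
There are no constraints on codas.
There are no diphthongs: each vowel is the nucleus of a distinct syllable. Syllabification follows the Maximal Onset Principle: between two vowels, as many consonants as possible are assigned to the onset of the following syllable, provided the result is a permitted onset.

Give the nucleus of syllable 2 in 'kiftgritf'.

i

Nuclei (vowels): i, i → 2 syllables.
The second nucleus (vowel 2 from the left) is /i/.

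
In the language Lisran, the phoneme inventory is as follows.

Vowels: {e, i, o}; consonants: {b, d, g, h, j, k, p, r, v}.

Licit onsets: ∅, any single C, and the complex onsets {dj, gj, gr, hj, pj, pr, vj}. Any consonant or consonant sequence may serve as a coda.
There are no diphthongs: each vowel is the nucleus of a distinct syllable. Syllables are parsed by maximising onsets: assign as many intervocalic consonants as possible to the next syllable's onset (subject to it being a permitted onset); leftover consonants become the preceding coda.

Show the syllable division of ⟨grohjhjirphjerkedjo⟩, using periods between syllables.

Nuclei (vowels): o, i, e, e, o → 5 syllables.
V1 /o/ – V2 /i/: /hjhj/ — longest licit onset from the right is /hj/, leaving /hj/ as coda.
V2 /i/ – V3 /e/: /rphj/ — longest licit onset from the right is /hj/, leaving /rp/ as coda.
V3 /e/ – V4 /e/: /rk/ — longest licit onset from the right is /k/, leaving /r/ as coda.
V4 /e/ – V5 /o/: /dj/ — entire cluster is a permitted onset → onset /dj/, coda ∅.

grohj.hjirp.hjer.ke.djo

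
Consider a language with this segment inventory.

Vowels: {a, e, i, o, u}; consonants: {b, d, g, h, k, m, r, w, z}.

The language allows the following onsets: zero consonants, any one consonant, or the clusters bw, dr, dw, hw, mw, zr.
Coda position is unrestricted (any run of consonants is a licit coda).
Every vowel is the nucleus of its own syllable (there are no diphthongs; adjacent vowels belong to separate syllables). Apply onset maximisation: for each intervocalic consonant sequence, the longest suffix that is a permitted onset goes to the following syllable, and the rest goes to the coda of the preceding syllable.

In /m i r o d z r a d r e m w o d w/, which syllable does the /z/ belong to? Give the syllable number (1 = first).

Nuclei (vowels): i, o, a, e, o → 5 syllables.
Between /i/ (V1) and /o/ (V2): just /r/ — single C goes to the following onset.
Between /o/ (V2) and /a/ (V3): cluster /dzr/ — the longest permitted-onset suffix is /zr/; onset = /zr/, preceding coda = /d/.
Between /a/ (V3) and /e/ (V4): /dr/ is a licit onset in full, so it all attaches to the next syllable.
Between /e/ (V4) and /o/ (V5): cluster /mw/ — /mw/ is itself a permitted onset, so the whole cluster goes right; preceding coda = ∅.
Result: mi.rod.zra.dre.mwodw.
The /z/ is in the onset of syllable 3 (/zra/).

3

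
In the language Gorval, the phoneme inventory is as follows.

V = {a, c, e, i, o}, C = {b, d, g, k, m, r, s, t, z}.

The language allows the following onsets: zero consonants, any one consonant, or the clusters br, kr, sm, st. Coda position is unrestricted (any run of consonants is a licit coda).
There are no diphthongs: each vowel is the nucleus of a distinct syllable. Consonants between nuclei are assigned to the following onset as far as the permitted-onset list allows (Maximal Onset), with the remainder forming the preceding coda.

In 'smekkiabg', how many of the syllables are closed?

2

Nuclei (vowels): e, i, a → 3 syllables.
σ1/σ2 boundary: /kk/ splits as /k/ + /k/ (/k/ is the longest suffix that is a licit onset).
σ2/σ3 boundary: nothing intervenes; syllable break is V.V.
Putting it together: smek.ki.abg.
Classifying each syllable: /smek/ (closed), /ki/ (open), /abg/ (closed).
Closed syllables: 2.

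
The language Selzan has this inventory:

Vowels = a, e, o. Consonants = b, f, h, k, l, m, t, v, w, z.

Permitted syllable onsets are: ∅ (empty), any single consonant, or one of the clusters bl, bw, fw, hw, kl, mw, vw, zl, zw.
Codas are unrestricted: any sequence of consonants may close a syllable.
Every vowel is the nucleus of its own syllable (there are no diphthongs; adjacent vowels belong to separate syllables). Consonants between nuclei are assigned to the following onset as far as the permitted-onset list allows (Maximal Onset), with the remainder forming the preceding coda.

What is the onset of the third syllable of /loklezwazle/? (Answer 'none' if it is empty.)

Vowels present: o, e, a, e; each is a nucleus, giving 4 syllables.
σ1/σ2 boundary: /kl/ is a licit onset in full, so it all attaches to the next syllable.
σ2/σ3 boundary: cluster /zw/ — /zw/ is itself a permitted onset, so the whole cluster goes right; preceding coda = ∅.
σ3/σ4 boundary: /zl/ is a licit onset in full, so it all attaches to the next syllable.
So the parse is lo.kle.zwa.zle.
Syllable 3 is /zwa/: onset /zw/, nucleus /a/, coda ∅.

zw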